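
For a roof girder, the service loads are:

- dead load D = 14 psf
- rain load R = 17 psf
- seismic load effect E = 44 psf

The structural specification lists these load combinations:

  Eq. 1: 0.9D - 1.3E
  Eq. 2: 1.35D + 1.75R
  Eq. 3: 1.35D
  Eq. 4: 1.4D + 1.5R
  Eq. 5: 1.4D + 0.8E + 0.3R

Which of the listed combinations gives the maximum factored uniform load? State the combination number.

Eq. 1: 0.9(14) - 1.3(44) = 12.60 - 57.20 = -44.60
Eq. 2: 1.35(14) + 1.75(17) = 18.90 + 29.75 = 48.65
Eq. 3: 1.35(14) = 18.90
Eq. 4: 1.4(14) + 1.5(17) = 19.60 + 25.50 = 45.10
Eq. 5: 1.4(14) + 0.8(44) + 0.3(17) = 19.60 + 35.20 + 5.10 = 59.90
The largest value is 59.90 psf from combination 5.

Combination 5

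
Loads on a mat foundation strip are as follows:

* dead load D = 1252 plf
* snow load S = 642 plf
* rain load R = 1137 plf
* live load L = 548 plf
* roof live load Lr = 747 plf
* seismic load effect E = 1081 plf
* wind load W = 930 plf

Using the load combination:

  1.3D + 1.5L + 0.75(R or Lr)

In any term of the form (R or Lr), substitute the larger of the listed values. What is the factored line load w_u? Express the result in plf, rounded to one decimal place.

3302.4 plf

(R or Lr) → R = 1137 plf.
1.3(1252) + 1.5(548) + 0.75(1137) = 1627.6 + 822.0 + 852.8 = 3302.4
w_u = 3302.4 plf.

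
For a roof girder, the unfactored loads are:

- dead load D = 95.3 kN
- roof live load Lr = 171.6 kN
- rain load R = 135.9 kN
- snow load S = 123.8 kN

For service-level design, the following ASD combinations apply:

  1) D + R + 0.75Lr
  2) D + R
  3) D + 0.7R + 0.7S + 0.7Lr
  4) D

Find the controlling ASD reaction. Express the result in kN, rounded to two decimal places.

397.21 kN

1) 1.0(95.3) + 1.0(135.9) + 0.75(171.6) = 95.30 + 135.90 + 128.70 = 359.90
2) 1.0(95.3) + 1.0(135.9) = 95.30 + 135.90 = 231.20
3) 1.0(95.3) + 0.7(135.9) + 0.7(123.8) + 0.7(171.6) = 95.30 + 95.13 + 86.66 + 120.12 = 397.21
4) 1.0(95.3) = 95.30
The controlling combination is 3, giving 397.21 kN.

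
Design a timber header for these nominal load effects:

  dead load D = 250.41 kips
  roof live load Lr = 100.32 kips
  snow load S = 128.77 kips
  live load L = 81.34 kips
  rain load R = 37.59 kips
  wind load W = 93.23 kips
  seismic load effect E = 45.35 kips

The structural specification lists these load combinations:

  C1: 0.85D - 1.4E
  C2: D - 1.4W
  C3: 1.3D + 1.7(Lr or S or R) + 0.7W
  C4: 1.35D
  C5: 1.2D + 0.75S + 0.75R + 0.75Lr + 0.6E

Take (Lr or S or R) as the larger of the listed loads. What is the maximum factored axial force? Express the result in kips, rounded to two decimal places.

(Lr or S or R) → S = 128.77 kips.
C1: 0.85(250.41) - 1.4(45.35) = 212.85 - 63.49 = 149.36
C2: 1.0(250.41) - 1.4(93.23) = 250.41 - 130.52 = 119.89
C3: 1.3(250.41) + 1.7(128.77) + 0.7(93.23) = 325.53 + 218.91 + 65.26 = 609.70
C4: 1.35(250.41) = 338.05
C5: 1.2(250.41) + 0.75(128.77) + 0.75(37.59) + 0.75(100.32) + 0.6(45.35) = 300.49 + 96.58 + 28.19 + 75.24 + 27.21 = 527.71
The controlling combination is 3, giving 609.70 kips.

609.70 kips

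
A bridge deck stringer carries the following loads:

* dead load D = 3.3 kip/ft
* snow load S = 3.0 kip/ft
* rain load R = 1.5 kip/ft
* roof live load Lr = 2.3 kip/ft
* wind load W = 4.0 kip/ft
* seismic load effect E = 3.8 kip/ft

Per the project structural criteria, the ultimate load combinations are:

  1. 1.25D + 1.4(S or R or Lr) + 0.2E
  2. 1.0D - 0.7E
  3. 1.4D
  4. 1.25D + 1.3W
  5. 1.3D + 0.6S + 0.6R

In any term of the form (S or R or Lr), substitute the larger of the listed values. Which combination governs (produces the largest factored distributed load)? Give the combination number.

(S or R or Lr) → S = 3.0 kip/ft.
1. 1.25(3.3) + 1.4(3.0) + 0.2(3.8) = 4.13 + 4.20 + 0.76 = 9.09
2. 1.0(3.3) - 0.7(3.8) = 3.30 - 2.66 = 0.64
3. 1.4(3.3) = 4.62
4. 1.25(3.3) + 1.3(4.0) = 4.13 + 5.20 = 9.33
5. 1.3(3.3) + 0.6(3.0) + 0.6(1.5) = 4.29 + 1.80 + 0.90 = 6.99
The largest value is 9.33 kip/ft from combination 4.

Combination 4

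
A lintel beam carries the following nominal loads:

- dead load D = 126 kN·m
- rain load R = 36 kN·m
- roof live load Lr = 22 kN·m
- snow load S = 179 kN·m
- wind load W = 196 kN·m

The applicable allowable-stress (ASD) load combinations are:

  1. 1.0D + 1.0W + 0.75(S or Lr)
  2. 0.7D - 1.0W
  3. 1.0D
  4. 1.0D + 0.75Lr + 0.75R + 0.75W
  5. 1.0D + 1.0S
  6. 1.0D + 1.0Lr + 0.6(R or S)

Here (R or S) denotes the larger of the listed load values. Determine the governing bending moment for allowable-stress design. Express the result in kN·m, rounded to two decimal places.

(S or Lr) → S = 179 kN·m; (R or S) → S = 179 kN·m.
1. 1.0(126) + 1.0(196) + 0.75(179) = 126.00 + 196.00 + 134.25 = 456.25
2. 0.7(126) - 1.0(196) = 88.20 - 196.00 = -107.80
3. 1.0(126) = 126.00
4. 1.0(126) + 0.75(22) + 0.75(36) + 0.75(196) = 126.00 + 16.50 + 27.00 + 147.00 = 316.50
5. 1.0(126) + 1.0(179) = 126.00 + 179.00 = 305.00
6. 1.0(126) + 1.0(22) + 0.6(179) = 126.00 + 22.00 + 107.40 = 255.40
Combination 1 governs: M = 456.25 kN·m.

456.25 kN·m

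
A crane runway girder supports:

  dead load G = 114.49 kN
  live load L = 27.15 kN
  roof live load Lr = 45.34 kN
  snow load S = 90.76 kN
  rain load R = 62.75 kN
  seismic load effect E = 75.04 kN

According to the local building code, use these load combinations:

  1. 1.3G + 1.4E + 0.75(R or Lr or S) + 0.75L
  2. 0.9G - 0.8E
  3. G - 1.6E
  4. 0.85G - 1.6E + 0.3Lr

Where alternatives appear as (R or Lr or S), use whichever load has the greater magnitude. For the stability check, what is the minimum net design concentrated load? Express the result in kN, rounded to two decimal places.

(R or Lr or S) → S = 90.76 kN.
1. 1.3(114.49) + 1.4(75.04) + 0.75(90.76) + 0.75(27.15) = 342.33
2. 0.9(114.49) - 0.8(75.04) = 43.01
3. 1.0(114.49) - 1.6(75.04) = -5.57
4. 0.85(114.49) - 1.6(75.04) + 0.3(45.34) = -9.15
Combination 4 gives the minimum: -9.15 kN.

-9.15 kN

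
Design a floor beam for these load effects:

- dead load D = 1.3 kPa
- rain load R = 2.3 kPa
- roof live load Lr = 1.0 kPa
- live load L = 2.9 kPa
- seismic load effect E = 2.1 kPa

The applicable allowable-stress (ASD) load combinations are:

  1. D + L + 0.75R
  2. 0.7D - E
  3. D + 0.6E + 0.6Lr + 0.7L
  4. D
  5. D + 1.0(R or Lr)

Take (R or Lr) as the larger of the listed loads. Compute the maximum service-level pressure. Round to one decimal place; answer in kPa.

5.9 kPa

(R or Lr) → R = 2.3 kPa.
1. 1.0(1.3) + 1.0(2.9) + 0.75(2.3) = 5.9
2. 0.7(1.3) - 1.0(2.1) = -1.2
3. 1.0(1.3) + 0.6(2.1) + 0.6(1.0) + 0.7(2.9) = 5.2
4. 1.0(1.3) = 1.3
5. 1.0(1.3) + 1.0(2.3) = 3.6
Maximum is from combination 1.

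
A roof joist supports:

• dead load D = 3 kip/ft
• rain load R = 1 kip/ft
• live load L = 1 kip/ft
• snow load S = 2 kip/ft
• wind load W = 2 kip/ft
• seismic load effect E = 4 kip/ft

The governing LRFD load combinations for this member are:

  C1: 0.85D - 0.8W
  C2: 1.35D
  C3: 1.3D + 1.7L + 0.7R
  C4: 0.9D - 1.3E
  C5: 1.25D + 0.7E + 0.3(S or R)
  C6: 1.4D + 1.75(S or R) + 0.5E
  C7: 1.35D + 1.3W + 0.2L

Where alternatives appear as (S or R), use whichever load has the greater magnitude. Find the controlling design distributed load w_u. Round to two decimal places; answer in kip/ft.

(S or R) → S = 2 kip/ft.
C1: 0.85(3) - 0.8(2) = 0.95
C2: 1.35(3) = 4.05
C3: 1.3(3) + 1.7(1) + 0.7(1) = 6.30
C4: 0.9(3) - 1.3(4) = -2.50
C5: 1.25(3) + 0.7(4) + 0.3(2) = 7.15
C6: 1.4(3) + 1.75(2) + 0.5(4) = 9.70
C7: 1.35(3) + 1.3(2) + 0.2(1) = 6.85
Combination 6 governs: w_u = 9.70 kip/ft.

9.70 kip/ft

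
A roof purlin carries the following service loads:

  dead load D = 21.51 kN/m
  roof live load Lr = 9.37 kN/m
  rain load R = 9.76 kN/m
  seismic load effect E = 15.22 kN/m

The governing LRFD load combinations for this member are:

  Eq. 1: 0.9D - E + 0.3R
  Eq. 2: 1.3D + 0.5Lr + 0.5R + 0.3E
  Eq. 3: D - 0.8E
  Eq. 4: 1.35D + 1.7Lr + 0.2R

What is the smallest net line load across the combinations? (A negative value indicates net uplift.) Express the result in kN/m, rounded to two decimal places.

7.07 kN/m

Eq. 1: 0.9(21.51) - 1.0(15.22) + 0.3(9.76) = 7.07
Eq. 2: 1.3(21.51) + 0.5(9.37) + 0.5(9.76) + 0.3(15.22) = 42.09
Eq. 3: 1.0(21.51) - 0.8(15.22) = 9.33
Eq. 4: 1.35(21.51) + 1.7(9.37) + 0.2(9.76) = 46.92
Combination 1 gives the minimum: 7.07 kN/m.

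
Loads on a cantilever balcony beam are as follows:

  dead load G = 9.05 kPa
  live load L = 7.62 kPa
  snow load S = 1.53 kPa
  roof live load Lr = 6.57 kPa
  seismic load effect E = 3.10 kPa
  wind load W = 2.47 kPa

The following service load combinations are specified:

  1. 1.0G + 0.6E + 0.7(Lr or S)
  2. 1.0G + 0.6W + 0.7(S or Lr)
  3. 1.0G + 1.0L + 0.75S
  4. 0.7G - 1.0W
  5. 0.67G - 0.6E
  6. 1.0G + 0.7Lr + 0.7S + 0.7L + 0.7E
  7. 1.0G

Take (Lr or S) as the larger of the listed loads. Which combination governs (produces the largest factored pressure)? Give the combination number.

Combination 6

(Lr or S) → Lr = 6.57 kPa; (S or Lr) → Lr = 6.57 kPa.
1. 1.0(9.05) + 0.6(3.10) + 0.7(6.57) = 9.05 + 1.86 + 4.60 = 15.51
2. 1.0(9.05) + 0.6(2.47) + 0.7(6.57) = 9.05 + 1.48 + 4.60 = 15.13
3. 1.0(9.05) + 1.0(7.62) + 0.75(1.53) = 9.05 + 7.62 + 1.15 = 17.82
4. 0.7(9.05) - 1.0(2.47) = 6.34 - 2.47 = 3.87
5. 0.67(9.05) - 0.6(3.10) = 6.06 - 1.86 = 4.20
6. 1.0(9.05) + 0.7(6.57) + 0.7(1.53) + 0.7(7.62) + 0.7(3.10) = 9.05 + 4.60 + 1.07 + 5.33 + 2.17 = 22.22
7. 1.0(9.05) = 9.05
The largest value is 22.22 kPa from combination 6.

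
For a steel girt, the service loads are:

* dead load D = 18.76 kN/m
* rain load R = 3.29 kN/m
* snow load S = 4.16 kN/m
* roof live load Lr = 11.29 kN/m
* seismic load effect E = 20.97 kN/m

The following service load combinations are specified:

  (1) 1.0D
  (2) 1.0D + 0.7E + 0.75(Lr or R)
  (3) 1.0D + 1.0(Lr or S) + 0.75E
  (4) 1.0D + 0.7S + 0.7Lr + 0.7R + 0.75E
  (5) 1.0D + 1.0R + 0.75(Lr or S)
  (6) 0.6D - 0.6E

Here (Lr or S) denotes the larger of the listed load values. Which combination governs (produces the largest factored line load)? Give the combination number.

(Lr or R) → Lr = 11.29 kN/m; (Lr or S) → Lr = 11.29 kN/m.
(1) 1.0(18.76) = 18.76
(2) 1.0(18.76) + 0.7(20.97) + 0.75(11.29) = 18.76 + 14.68 + 8.47 = 41.91
(3) 1.0(18.76) + 1.0(11.29) + 0.75(20.97) = 18.76 + 11.29 + 15.73 = 45.78
(4) 1.0(18.76) + 0.7(4.16) + 0.7(11.29) + 0.7(3.29) + 0.75(20.97) = 47.61
(5) 1.0(18.76) + 1.0(3.29) + 0.75(11.29) = 18.76 + 3.29 + 8.47 = 30.52
(6) 0.6(18.76) - 0.6(20.97) = -1.33
The largest value is 47.61 kN/m from combination 4.

Combination 4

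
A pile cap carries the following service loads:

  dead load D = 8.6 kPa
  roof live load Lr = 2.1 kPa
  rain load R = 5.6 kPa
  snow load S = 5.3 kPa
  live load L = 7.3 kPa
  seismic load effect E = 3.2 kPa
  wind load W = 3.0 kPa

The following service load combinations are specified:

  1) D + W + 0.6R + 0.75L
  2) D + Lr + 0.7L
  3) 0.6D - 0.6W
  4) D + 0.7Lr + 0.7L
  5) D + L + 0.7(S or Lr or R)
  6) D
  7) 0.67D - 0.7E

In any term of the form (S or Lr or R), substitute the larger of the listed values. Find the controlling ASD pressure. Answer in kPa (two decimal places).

20.44 kPa

(S or Lr or R) → R = 5.6 kPa.
1) 1.0(8.6) + 1.0(3.0) + 0.6(5.6) + 0.75(7.3) = 8.60 + 3.00 + 3.36 + 5.48 = 20.44
2) 1.0(8.6) + 1.0(2.1) + 0.7(7.3) = 8.60 + 2.10 + 5.11 = 15.81
3) 0.6(8.6) - 0.6(3.0) = 5.16 - 1.80 = 3.36
4) 1.0(8.6) + 0.7(2.1) + 0.7(7.3) = 8.60 + 1.47 + 5.11 = 15.18
5) 1.0(8.6) + 1.0(7.3) + 0.7(5.6) = 8.60 + 7.30 + 3.92 = 19.82
6) 1.0(8.6) = 8.60
7) 0.67(8.6) - 0.7(3.2) = 5.76 - 2.24 = 3.52
The controlling combination is 1, giving 20.44 kPa.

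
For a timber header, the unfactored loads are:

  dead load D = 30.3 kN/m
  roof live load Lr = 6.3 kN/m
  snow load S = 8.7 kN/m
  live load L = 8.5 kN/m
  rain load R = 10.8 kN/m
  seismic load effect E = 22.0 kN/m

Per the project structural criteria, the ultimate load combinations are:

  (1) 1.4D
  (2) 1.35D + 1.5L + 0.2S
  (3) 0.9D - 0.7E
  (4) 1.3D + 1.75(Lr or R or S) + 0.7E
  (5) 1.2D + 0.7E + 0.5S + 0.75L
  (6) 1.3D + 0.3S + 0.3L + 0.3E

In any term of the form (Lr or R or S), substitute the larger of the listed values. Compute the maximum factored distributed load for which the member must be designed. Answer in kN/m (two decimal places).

(Lr or R or S) → R = 10.8 kN/m.
(1) 1.4(30.3) = 42.42
(2) 1.35(30.3) + 1.5(8.5) + 0.2(8.7) = 40.91 + 12.75 + 1.74 = 55.40
(3) 0.9(30.3) - 0.7(22.0) = 27.27 - 15.40 = 11.87
(4) 1.3(30.3) + 1.75(10.8) + 0.7(22.0) = 39.39 + 18.90 + 15.40 = 73.69
(5) 1.2(30.3) + 0.7(22.0) + 0.5(8.7) + 0.75(8.5) = 36.36 + 15.40 + 4.35 + 6.38 = 62.49
(6) 1.3(30.3) + 0.3(8.7) + 0.3(8.5) + 0.3(22.0) = 39.39 + 2.61 + 2.55 + 6.60 = 51.15
Maximum is from combination 4.

73.69 kN/m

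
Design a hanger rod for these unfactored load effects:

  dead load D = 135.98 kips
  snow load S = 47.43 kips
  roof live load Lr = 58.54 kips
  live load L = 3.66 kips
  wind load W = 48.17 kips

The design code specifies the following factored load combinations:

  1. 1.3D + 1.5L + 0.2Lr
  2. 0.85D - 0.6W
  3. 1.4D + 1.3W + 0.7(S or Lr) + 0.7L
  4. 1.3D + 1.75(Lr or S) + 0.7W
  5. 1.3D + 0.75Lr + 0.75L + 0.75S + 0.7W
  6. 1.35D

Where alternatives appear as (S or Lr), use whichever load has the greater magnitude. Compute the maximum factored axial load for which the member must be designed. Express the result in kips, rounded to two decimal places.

312.94 kips

(S or Lr) → Lr = 58.54 kips; (Lr or S) → Lr = 58.54 kips.
1. 1.3(135.98) + 1.5(3.66) + 0.2(58.54) = 176.77 + 5.49 + 11.71 = 193.97
2. 0.85(135.98) - 0.6(48.17) = 115.58 - 28.90 = 86.68
3. 1.4(135.98) + 1.3(48.17) + 0.7(58.54) + 0.7(3.66) = 190.37 + 62.62 + 40.98 + 2.56 = 296.53
4. 1.3(135.98) + 1.75(58.54) + 0.7(48.17) = 176.77 + 102.45 + 33.72 = 312.94
5. 1.3(135.98) + 0.75(58.54) + 0.75(3.66) + 0.75(47.43) + 0.7(48.17) = 176.77 + 43.91 + 2.75 + 35.57 + 33.72 = 292.72
6. 1.35(135.98) = 183.57
The controlling combination is 4, giving 312.94 kips.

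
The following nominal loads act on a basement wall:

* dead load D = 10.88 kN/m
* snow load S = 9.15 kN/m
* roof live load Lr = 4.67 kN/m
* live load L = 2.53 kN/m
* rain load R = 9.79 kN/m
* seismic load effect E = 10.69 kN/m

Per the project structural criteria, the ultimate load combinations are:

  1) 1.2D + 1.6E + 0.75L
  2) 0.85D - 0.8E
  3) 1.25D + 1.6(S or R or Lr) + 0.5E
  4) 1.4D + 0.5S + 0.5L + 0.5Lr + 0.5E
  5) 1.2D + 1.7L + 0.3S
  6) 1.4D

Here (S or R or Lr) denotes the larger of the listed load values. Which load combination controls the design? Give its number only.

Combination 3

(S or R or Lr) → R = 9.79 kN/m.
1) 1.2(10.88) + 1.6(10.69) + 0.75(2.53) = 13.06 + 17.10 + 1.90 = 32.06
2) 0.85(10.88) - 0.8(10.69) = 9.25 - 8.55 = 0.70
3) 1.25(10.88) + 1.6(9.79) + 0.5(10.69) = 13.60 + 15.66 + 5.35 = 34.61
4) 1.4(10.88) + 0.5(9.15) + 0.5(2.53) + 0.5(4.67) + 0.5(10.69) = 28.75
5) 1.2(10.88) + 1.7(2.53) + 0.3(9.15) = 20.10
6) 1.4(10.88) = 15.23
The largest value is 34.61 kN/m from combination 3.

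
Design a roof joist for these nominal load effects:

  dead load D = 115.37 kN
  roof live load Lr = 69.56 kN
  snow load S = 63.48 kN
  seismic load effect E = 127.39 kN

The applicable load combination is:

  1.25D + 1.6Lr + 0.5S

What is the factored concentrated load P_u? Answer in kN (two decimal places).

287.25 kN

1.25(115.37) + 1.6(69.56) + 0.5(63.48) = 144.21 + 111.30 + 31.74 = 287.25
P_u = 287.25 kN.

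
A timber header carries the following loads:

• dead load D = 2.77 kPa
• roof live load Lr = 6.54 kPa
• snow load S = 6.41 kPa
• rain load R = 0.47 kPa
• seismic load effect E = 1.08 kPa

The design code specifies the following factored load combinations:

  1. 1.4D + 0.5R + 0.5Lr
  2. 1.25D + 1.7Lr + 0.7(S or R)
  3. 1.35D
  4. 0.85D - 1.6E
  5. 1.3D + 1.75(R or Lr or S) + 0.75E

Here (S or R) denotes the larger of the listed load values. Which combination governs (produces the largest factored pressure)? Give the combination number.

Combination 2

(S or R) → S = 6.41 kPa; (R or Lr or S) → Lr = 6.54 kPa.
1. 1.4(2.77) + 0.5(0.47) + 0.5(6.54) = 7.38
2. 1.25(2.77) + 1.7(6.54) + 0.7(6.41) = 19.07
3. 1.35(2.77) = 3.74
4. 0.85(2.77) - 1.6(1.08) = 0.63
5. 1.3(2.77) + 1.75(6.54) + 0.75(1.08) = 15.86
The largest value is 19.07 kPa from combination 2.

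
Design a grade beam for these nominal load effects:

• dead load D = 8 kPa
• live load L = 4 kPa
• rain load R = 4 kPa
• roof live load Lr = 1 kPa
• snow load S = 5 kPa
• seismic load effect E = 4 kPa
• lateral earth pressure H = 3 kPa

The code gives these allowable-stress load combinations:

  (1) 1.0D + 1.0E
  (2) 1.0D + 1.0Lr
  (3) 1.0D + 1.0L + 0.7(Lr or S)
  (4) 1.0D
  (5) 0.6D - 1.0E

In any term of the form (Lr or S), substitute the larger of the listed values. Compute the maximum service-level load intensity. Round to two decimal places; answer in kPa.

15.50 kPa

(Lr or S) → S = 5 kPa.
(1) 1.0(8) + 1.0(4) = 8.00 + 4.00 = 12.00
(2) 1.0(8) + 1.0(1) = 8.00 + 1.00 = 9.00
(3) 1.0(8) + 1.0(4) + 0.7(5) = 8.00 + 4.00 + 3.50 = 15.50
(4) 1.0(8) = 8.00
(5) 0.6(8) - 1.0(4) = 4.80 - 4.00 = 0.80
Combination 3 governs: q = 15.50 kPa.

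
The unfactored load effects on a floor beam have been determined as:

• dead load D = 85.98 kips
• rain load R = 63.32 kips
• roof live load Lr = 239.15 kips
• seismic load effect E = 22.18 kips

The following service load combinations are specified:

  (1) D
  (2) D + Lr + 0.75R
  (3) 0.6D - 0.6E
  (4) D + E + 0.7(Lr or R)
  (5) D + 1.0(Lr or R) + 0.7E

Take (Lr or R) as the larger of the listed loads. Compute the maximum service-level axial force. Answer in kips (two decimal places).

372.62 kips

(Lr or R) → Lr = 239.15 kips.
(1) 1.0(85.98) = 85.98
(2) 1.0(85.98) + 1.0(239.15) + 0.75(63.32) = 372.62
(3) 0.6(85.98) - 0.6(22.18) = 38.28
(4) 1.0(85.98) + 1.0(22.18) + 0.7(239.15) = 275.57
(5) 1.0(85.98) + 1.0(239.15) + 0.7(22.18) = 340.66
Combination 2 governs: P = 372.62 kips.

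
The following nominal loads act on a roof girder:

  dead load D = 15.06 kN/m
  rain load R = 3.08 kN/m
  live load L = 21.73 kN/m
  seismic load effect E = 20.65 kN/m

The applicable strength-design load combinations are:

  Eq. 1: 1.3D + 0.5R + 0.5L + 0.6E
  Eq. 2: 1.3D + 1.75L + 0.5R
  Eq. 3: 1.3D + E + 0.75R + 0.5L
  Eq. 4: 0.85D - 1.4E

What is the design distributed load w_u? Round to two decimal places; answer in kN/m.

59.15 kN/m

Eq. 1: 1.3(15.06) + 0.5(3.08) + 0.5(21.73) + 0.6(20.65) = 44.37
Eq. 2: 1.3(15.06) + 1.75(21.73) + 0.5(3.08) = 59.15
Eq. 3: 1.3(15.06) + 1.0(20.65) + 0.75(3.08) + 0.5(21.73) = 53.40
Eq. 4: 0.85(15.06) - 1.4(20.65) = -16.11
The controlling combination is 2, giving 59.15 kN/m.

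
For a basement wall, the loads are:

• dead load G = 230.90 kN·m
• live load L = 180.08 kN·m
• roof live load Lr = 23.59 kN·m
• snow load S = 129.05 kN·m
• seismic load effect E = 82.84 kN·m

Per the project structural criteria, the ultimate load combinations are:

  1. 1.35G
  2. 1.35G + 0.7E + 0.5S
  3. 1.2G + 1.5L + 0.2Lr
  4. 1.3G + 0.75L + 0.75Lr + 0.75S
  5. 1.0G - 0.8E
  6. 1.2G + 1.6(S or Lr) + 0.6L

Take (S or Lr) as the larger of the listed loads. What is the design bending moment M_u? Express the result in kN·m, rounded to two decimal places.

(S or Lr) → S = 129.05 kN·m.
1. 1.35(230.90) = 311.72
2. 1.35(230.90) + 0.7(82.84) + 0.5(129.05) = 434.23
3. 1.2(230.90) + 1.5(180.08) + 0.2(23.59) = 277.08 + 270.12 + 4.72 = 551.92
4. 1.3(230.90) + 0.75(180.08) + 0.75(23.59) + 0.75(129.05) = 300.17 + 135.06 + 17.69 + 96.79 = 549.71
5. 1.0(230.90) - 0.8(82.84) = 230.90 - 66.27 = 164.63
6. 1.2(230.90) + 1.6(129.05) + 0.6(180.08) = 277.08 + 206.48 + 108.05 = 591.61
The controlling combination is 6, giving 591.61 kN·m.

591.61 kN·m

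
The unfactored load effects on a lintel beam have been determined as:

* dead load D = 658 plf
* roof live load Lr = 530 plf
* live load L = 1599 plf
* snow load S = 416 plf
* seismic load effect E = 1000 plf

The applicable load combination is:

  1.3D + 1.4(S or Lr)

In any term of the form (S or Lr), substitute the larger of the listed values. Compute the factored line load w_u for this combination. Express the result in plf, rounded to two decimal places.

1597.40 plf

(S or Lr) → Lr = 530 plf.
1.3(658) + 1.4(530) = 1597.40
w_u = 1597.40 plf.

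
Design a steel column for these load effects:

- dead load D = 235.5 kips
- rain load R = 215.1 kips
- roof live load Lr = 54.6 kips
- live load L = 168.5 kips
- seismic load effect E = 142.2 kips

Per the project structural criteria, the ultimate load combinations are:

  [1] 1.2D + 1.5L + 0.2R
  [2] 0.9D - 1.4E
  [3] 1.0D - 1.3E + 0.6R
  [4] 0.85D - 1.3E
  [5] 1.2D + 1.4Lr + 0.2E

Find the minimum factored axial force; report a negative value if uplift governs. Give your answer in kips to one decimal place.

[1] 1.2(235.5) + 1.5(168.5) + 0.2(215.1) = 578.4
[2] 0.9(235.5) - 1.4(142.2) = 12.9
[3] 1.0(235.5) - 1.3(142.2) + 0.6(215.1) = 179.7
[4] 0.85(235.5) - 1.3(142.2) = 15.3
[5] 1.2(235.5) + 1.4(54.6) + 0.2(142.2) = 387.5
Combination 2 gives the minimum: 12.9 kips.

12.9 kips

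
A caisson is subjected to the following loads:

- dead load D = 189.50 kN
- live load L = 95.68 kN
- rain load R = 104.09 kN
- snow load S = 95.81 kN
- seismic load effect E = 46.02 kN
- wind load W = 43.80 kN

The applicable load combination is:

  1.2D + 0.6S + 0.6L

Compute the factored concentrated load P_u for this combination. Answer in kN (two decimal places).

342.29 kN

1.2(189.50) + 0.6(95.81) + 0.6(95.68) = 342.29
P_u = 342.29 kN.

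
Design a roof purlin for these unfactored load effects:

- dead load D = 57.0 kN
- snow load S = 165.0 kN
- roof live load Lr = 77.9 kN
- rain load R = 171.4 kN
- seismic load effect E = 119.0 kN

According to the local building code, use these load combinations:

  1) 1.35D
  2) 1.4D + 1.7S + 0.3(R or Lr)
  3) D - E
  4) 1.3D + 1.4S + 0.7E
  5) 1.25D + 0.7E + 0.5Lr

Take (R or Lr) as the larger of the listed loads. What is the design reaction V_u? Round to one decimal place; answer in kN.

(R or Lr) → R = 171.4 kN.
1) 1.35(57.0) = 77.0
2) 1.4(57.0) + 1.7(165.0) + 0.3(171.4) = 79.8 + 280.5 + 51.4 = 411.7
3) 1.0(57.0) - 1.0(119.0) = 57.0 - 119.0 = -62.0
4) 1.3(57.0) + 1.4(165.0) + 0.7(119.0) = 74.1 + 231.0 + 83.3 = 388.4
5) 1.25(57.0) + 0.7(119.0) + 0.5(77.9) = 193.5
Combination 2 governs: V_u = 411.7 kN.

411.7 kN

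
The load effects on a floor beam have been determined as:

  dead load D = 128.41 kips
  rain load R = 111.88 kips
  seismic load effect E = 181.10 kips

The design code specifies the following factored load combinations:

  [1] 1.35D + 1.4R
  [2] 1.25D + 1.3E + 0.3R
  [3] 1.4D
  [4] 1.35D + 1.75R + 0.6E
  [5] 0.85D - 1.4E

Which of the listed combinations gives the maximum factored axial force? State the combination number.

[1] 1.35(128.41) + 1.4(111.88) = 329.99
[2] 1.25(128.41) + 1.3(181.10) + 0.3(111.88) = 429.51
[3] 1.4(128.41) = 179.77
[4] 1.35(128.41) + 1.75(111.88) + 0.6(181.10) = 173.35 + 195.79 + 108.66 = 477.80
[5] 0.85(128.41) - 1.4(181.10) = 109.15 - 253.54 = -144.39
The largest value is 477.80 kips from combination 4.

Combination 4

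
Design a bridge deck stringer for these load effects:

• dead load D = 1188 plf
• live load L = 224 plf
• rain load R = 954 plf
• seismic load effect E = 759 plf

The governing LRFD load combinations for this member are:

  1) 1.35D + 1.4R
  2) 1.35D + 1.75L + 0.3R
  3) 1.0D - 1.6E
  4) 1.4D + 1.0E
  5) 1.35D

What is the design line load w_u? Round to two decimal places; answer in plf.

1) 1.35(1188) + 1.4(954) = 1603.80 + 1335.60 = 2939.40
2) 1.35(1188) + 1.75(224) + 0.3(954) = 1603.80 + 392.00 + 286.20 = 2282.00
3) 1.0(1188) - 1.6(759) = 1188.00 - 1214.40 = -26.40
4) 1.4(1188) + 1.0(759) = 1663.20 + 759.00 = 2422.20
5) 1.35(1188) = 1603.80
Combination 1 governs: w_u = 2939.40 plf.

2939.40 plf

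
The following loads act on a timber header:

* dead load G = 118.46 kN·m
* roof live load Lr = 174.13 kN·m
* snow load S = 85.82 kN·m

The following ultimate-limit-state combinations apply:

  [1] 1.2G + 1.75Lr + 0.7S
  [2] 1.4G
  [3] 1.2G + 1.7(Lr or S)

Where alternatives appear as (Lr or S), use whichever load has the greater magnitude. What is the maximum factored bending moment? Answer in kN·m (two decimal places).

(Lr or S) → Lr = 174.13 kN·m.
[1] 1.2(118.46) + 1.75(174.13) + 0.7(85.82) = 142.15 + 304.73 + 60.07 = 506.95
[2] 1.4(118.46) = 165.84
[3] 1.2(118.46) + 1.7(174.13) = 142.15 + 296.02 = 438.17
The controlling combination is 1, giving 506.95 kN·m.

506.95 kN·m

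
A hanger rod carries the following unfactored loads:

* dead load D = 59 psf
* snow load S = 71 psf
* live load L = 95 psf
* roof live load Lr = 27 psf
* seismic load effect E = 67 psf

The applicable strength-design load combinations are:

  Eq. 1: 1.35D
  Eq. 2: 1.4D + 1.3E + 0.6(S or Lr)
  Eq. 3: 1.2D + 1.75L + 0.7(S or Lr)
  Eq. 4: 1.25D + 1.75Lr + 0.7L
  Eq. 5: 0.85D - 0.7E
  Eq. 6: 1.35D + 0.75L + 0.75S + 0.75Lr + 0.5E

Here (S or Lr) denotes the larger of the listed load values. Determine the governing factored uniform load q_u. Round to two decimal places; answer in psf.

286.75 psf

(S or Lr) → S = 71 psf.
Eq. 1: 1.35(59) = 79.65
Eq. 2: 1.4(59) + 1.3(67) + 0.6(71) = 212.30
Eq. 3: 1.2(59) + 1.75(95) + 0.7(71) = 286.75
Eq. 4: 1.25(59) + 1.75(27) + 0.7(95) = 187.50
Eq. 5: 0.85(59) - 0.7(67) = 3.25
Eq. 6: 1.35(59) + 0.75(95) + 0.75(71) + 0.75(27) + 0.5(67) = 257.90
The controlling combination is 3, giving 286.75 psf.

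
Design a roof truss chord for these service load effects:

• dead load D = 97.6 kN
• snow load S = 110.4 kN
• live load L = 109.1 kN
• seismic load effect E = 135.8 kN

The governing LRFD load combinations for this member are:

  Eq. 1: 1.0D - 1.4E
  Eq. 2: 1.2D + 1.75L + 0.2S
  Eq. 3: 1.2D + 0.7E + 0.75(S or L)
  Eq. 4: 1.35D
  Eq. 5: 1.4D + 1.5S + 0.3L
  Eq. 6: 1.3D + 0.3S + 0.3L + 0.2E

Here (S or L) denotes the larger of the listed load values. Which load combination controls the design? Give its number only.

(S or L) → S = 110.4 kN.
Eq. 1: 1.0(97.6) - 1.4(135.8) = 97.60 - 190.12 = -92.52
Eq. 2: 1.2(97.6) + 1.75(109.1) + 0.2(110.4) = 117.12 + 190.93 + 22.08 = 330.13
Eq. 3: 1.2(97.6) + 0.7(135.8) + 0.75(110.4) = 117.12 + 95.06 + 82.80 = 294.98
Eq. 4: 1.35(97.6) = 131.76
Eq. 5: 1.4(97.6) + 1.5(110.4) + 0.3(109.1) = 136.64 + 165.60 + 32.73 = 334.97
Eq. 6: 1.3(97.6) + 0.3(110.4) + 0.3(109.1) + 0.2(135.8) = 126.88 + 33.12 + 32.73 + 27.16 = 219.89
The largest value is 334.97 kN from combination 5.

Combination 5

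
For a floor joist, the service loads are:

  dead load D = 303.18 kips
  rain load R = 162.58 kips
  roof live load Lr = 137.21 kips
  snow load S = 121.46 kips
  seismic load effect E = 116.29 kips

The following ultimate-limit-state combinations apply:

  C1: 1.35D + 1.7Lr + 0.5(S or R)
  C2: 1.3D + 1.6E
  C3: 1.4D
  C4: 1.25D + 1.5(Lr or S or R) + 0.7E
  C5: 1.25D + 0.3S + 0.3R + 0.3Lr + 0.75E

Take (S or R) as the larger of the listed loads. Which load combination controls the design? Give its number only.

(S or R) → R = 162.58 kips; (Lr or S or R) → R = 162.58 kips.
C1: 1.35(303.18) + 1.7(137.21) + 0.5(162.58) = 409.29 + 233.26 + 81.29 = 723.84
C2: 1.3(303.18) + 1.6(116.29) = 580.20
C3: 1.4(303.18) = 424.45
C4: 1.25(303.18) + 1.5(162.58) + 0.7(116.29) = 378.98 + 243.87 + 81.40 = 704.25
C5: 1.25(303.18) + 0.3(121.46) + 0.3(162.58) + 0.3(137.21) + 0.75(116.29) = 378.98 + 36.44 + 48.77 + 41.16 + 87.22 = 592.57
The largest value is 723.84 kips from combination 1.

Combination 1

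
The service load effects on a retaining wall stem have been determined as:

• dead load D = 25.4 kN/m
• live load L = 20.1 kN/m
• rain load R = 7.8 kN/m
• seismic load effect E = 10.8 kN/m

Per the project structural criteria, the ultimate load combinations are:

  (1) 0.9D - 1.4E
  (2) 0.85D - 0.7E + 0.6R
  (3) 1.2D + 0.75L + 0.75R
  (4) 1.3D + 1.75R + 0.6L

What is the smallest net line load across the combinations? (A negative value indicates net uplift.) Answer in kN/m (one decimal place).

(1) 0.9(25.4) - 1.4(10.8) = 7.7
(2) 0.85(25.4) - 0.7(10.8) + 0.6(7.8) = 21.6 - 7.6 + 4.7 = 18.7
(3) 1.2(25.4) + 0.75(20.1) + 0.75(7.8) = 51.4
(4) 1.3(25.4) + 1.75(7.8) + 0.6(20.1) = 58.7
Combination 1 gives the minimum: 7.7 kN/m.

7.7 kN/m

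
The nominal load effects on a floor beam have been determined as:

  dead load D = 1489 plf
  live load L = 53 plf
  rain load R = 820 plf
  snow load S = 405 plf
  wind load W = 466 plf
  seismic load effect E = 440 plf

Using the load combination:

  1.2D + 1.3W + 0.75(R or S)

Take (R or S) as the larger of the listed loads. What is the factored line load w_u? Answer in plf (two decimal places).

(R or S) → R = 820 plf.
1.2(1489) + 1.3(466) + 0.75(820) = 1786.80 + 605.80 + 615.00 = 3007.60
w_u = 3007.60 plf.

3007.60 plf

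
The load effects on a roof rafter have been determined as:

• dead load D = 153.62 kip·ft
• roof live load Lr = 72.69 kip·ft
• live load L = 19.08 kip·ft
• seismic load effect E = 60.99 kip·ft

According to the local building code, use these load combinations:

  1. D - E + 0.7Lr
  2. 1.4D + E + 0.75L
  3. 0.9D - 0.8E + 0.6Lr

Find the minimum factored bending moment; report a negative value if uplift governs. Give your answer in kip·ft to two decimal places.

133.08 kip·ft

1. 1.0(153.62) - 1.0(60.99) + 0.7(72.69) = 143.51
2. 1.4(153.62) + 1.0(60.99) + 0.75(19.08) = 290.37
3. 0.9(153.62) - 0.8(60.99) + 0.6(72.69) = 133.08
Combination 3 gives the minimum: 133.08 kip·ft.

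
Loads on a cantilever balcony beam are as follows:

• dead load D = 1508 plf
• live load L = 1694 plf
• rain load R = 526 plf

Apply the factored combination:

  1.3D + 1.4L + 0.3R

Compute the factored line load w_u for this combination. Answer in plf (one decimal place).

4489.8 plf

1.3(1508) + 1.4(1694) + 0.3(526) = 1960.4 + 2371.6 + 157.8 = 4489.8
w_u = 4489.8 plf.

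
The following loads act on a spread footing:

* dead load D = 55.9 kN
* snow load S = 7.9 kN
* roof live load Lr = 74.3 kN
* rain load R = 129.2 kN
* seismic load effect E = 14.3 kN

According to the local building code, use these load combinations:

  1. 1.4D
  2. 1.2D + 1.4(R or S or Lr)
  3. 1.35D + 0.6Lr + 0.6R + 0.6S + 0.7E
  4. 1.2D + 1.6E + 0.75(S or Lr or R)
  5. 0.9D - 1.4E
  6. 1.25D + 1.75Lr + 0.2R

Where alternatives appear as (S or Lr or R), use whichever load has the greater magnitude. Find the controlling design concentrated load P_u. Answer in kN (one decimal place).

(R or S or Lr) → R = 129.2 kN; (S or Lr or R) → R = 129.2 kN.
1. 1.4(55.9) = 78.3
2. 1.2(55.9) + 1.4(129.2) = 67.1 + 180.9 = 248.0
3. 1.35(55.9) + 0.6(74.3) + 0.6(129.2) + 0.6(7.9) + 0.7(14.3) = 75.5 + 44.6 + 77.5 + 4.7 + 10.0 = 212.3
4. 1.2(55.9) + 1.6(14.3) + 0.75(129.2) = 67.1 + 22.9 + 96.9 = 186.9
5. 0.9(55.9) - 1.4(14.3) = 50.3 - 20.0 = 30.3
6. 1.25(55.9) + 1.75(74.3) + 0.2(129.2) = 69.9 + 130.0 + 25.8 = 225.7
Combination 2 governs: P_u = 248.0 kN.

248.0 kN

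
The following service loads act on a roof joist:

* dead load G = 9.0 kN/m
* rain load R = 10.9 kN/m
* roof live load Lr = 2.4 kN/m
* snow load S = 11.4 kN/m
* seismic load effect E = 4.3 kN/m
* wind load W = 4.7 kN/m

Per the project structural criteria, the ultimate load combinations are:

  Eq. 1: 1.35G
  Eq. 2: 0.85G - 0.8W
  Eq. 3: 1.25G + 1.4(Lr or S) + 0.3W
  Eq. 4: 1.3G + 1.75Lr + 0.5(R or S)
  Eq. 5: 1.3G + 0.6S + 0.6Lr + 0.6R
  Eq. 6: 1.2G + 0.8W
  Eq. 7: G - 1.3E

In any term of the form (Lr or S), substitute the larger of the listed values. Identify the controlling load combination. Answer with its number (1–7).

Combination 3

(Lr or S) → S = 11.4 kN/m; (R or S) → S = 11.4 kN/m.
Eq. 1: 1.35(9.0) = 12.2
Eq. 2: 0.85(9.0) - 0.8(4.7) = 7.7 - 3.8 = 3.9
Eq. 3: 1.25(9.0) + 1.4(11.4) + 0.3(4.7) = 28.6
Eq. 4: 1.3(9.0) + 1.75(2.4) + 0.5(11.4) = 11.7 + 4.2 + 5.7 = 21.6
Eq. 5: 1.3(9.0) + 0.6(11.4) + 0.6(2.4) + 0.6(10.9) = 26.5
Eq. 6: 1.2(9.0) + 0.8(4.7) = 10.8 + 3.8 = 14.6
Eq. 7: 1.0(9.0) - 1.3(4.3) = 9.0 - 5.6 = 3.4
The largest value is 28.6 kN/m from combination 3.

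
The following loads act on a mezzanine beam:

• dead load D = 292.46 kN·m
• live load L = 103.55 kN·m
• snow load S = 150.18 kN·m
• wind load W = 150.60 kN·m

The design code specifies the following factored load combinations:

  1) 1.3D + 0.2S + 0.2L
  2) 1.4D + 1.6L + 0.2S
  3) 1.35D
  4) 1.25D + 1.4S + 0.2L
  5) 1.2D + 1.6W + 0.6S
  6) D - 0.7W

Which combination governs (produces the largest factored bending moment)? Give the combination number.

1) 1.3(292.46) + 0.2(150.18) + 0.2(103.55) = 430.94
2) 1.4(292.46) + 1.6(103.55) + 0.2(150.18) = 605.16
3) 1.35(292.46) = 394.82
4) 1.25(292.46) + 1.4(150.18) + 0.2(103.55) = 596.54
5) 1.2(292.46) + 1.6(150.60) + 0.6(150.18) = 682.02
6) 1.0(292.46) - 0.7(150.60) = 187.04
The largest value is 682.02 kN·m from combination 5.

Combination 5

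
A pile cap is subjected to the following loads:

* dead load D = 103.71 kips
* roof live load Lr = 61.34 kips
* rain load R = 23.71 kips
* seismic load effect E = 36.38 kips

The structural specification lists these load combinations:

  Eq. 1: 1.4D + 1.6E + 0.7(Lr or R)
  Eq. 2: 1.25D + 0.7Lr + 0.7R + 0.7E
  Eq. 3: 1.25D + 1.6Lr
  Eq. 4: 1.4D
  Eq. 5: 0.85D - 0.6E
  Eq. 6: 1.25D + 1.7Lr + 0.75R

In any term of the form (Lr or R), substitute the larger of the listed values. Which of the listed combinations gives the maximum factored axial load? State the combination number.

(Lr or R) → Lr = 61.34 kips.
Eq. 1: 1.4(103.71) + 1.6(36.38) + 0.7(61.34) = 145.19 + 58.21 + 42.94 = 246.34
Eq. 2: 1.25(103.71) + 0.7(61.34) + 0.7(23.71) + 0.7(36.38) = 214.64
Eq. 3: 1.25(103.71) + 1.6(61.34) = 129.64 + 98.14 = 227.78
Eq. 4: 1.4(103.71) = 145.19
Eq. 5: 0.85(103.71) - 0.6(36.38) = 66.33
Eq. 6: 1.25(103.71) + 1.7(61.34) + 0.75(23.71) = 129.64 + 104.28 + 17.78 = 251.70
The largest value is 251.70 kips from combination 6.

Combination 6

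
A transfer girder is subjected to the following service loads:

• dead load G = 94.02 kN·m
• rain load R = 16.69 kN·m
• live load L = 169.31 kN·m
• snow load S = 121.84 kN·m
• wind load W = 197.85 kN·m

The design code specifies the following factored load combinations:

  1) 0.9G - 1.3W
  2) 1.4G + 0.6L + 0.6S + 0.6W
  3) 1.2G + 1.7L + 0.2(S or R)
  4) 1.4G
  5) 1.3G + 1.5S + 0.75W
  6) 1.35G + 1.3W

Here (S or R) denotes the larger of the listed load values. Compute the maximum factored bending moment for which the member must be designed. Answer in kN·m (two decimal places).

453.37 kN·m

(S or R) → S = 121.84 kN·m.
1) 0.9(94.02) - 1.3(197.85) = 84.62 - 257.21 = -172.59
2) 1.4(94.02) + 0.6(169.31) + 0.6(121.84) + 0.6(197.85) = 131.63 + 101.59 + 73.10 + 118.71 = 425.03
3) 1.2(94.02) + 1.7(169.31) + 0.2(121.84) = 112.82 + 287.83 + 24.37 = 425.02
4) 1.4(94.02) = 131.63
5) 1.3(94.02) + 1.5(121.84) + 0.75(197.85) = 453.37
6) 1.35(94.02) + 1.3(197.85) = 384.13
Maximum is from combination 5.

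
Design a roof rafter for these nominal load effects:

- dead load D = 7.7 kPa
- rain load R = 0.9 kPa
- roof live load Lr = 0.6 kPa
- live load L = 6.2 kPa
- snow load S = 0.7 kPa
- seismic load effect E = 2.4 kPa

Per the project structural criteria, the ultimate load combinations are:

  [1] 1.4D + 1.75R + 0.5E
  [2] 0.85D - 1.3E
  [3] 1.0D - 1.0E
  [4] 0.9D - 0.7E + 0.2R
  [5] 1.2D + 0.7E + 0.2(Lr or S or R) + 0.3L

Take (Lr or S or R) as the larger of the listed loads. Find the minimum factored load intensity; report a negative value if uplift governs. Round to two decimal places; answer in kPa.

(Lr or S or R) → R = 0.9 kPa.
[1] 1.4(7.7) + 1.75(0.9) + 0.5(2.4) = 13.56
[2] 0.85(7.7) - 1.3(2.4) = 3.43
[3] 1.0(7.7) - 1.0(2.4) = 5.30
[4] 0.9(7.7) - 0.7(2.4) + 0.2(0.9) = 5.43
[5] 1.2(7.7) + 0.7(2.4) + 0.2(0.9) + 0.3(6.2) = 12.96
Combination 2 gives the minimum: 3.43 kPa.

3.43 kPa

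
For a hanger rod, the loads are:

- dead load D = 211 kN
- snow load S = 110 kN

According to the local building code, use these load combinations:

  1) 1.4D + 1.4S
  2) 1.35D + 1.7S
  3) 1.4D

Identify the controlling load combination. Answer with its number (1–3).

1) 1.4(211) + 1.4(110) = 295.4 + 154.0 = 449.4
2) 1.35(211) + 1.7(110) = 284.9 + 187.0 = 471.9
3) 1.4(211) = 295.4
The largest value is 471.9 kN from combination 2.

Combination 2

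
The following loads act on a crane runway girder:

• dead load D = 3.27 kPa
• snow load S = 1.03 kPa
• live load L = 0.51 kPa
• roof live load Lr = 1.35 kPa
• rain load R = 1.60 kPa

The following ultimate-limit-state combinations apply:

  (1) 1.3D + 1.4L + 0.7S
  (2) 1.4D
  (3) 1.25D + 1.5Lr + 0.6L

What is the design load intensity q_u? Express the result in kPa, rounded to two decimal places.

6.42 kPa

(1) 1.3(3.27) + 1.4(0.51) + 0.7(1.03) = 5.69
(2) 1.4(3.27) = 4.58
(3) 1.25(3.27) + 1.5(1.35) + 0.6(0.51) = 6.42
Maximum is from combination 3.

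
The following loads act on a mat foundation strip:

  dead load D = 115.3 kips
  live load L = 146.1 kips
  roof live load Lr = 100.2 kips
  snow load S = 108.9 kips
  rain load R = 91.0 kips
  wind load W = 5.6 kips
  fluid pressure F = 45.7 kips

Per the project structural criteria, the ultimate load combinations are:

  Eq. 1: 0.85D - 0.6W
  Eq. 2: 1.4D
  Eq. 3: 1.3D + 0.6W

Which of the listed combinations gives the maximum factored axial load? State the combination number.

Eq. 1: 0.85(115.3) - 0.6(5.6) = 94.6
Eq. 2: 1.4(115.3) = 161.4
Eq. 3: 1.3(115.3) + 0.6(5.6) = 153.3
The largest value is 161.4 kips from combination 2.

Combination 2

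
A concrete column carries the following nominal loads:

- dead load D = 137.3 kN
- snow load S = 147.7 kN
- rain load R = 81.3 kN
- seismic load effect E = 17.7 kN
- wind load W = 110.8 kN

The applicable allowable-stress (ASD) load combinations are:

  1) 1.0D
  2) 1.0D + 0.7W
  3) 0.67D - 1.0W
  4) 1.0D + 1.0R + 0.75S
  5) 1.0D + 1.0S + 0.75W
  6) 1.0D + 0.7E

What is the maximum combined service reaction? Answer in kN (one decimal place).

1) 1.0(137.3) = 137.3
2) 1.0(137.3) + 0.7(110.8) = 214.9
3) 0.67(137.3) - 1.0(110.8) = -18.8
4) 1.0(137.3) + 1.0(81.3) + 0.75(147.7) = 329.4
5) 1.0(137.3) + 1.0(147.7) + 0.75(110.8) = 368.1
6) 1.0(137.3) + 0.7(17.7) = 149.7
Maximum is from combination 5.

368.1 kN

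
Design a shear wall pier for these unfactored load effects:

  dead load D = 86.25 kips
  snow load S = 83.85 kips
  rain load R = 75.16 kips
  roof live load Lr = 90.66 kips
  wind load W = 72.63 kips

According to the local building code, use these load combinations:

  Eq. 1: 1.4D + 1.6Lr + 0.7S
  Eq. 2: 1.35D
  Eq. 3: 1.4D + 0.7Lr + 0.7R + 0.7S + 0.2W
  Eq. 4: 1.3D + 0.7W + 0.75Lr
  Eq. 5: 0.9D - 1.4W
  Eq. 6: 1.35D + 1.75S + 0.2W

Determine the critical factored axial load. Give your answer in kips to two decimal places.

Eq. 1: 1.4(86.25) + 1.6(90.66) + 0.7(83.85) = 324.50
Eq. 2: 1.35(86.25) = 116.44
Eq. 3: 1.4(86.25) + 0.7(90.66) + 0.7(75.16) + 0.7(83.85) + 0.2(72.63) = 120.75 + 63.46 + 52.61 + 58.70 + 14.53 = 310.05
Eq. 4: 1.3(86.25) + 0.7(72.63) + 0.75(90.66) = 230.96
Eq. 5: 0.9(86.25) - 1.4(72.63) = -24.06
Eq. 6: 1.35(86.25) + 1.75(83.85) + 0.2(72.63) = 277.70
Maximum is from combination 1.

324.50 kips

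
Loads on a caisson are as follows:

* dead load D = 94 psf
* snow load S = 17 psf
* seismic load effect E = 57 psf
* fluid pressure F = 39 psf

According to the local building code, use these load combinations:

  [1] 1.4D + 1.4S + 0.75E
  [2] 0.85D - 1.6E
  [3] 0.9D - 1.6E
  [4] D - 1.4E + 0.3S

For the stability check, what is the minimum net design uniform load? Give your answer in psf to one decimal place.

-11.3 psf

[1] 1.4(94) + 1.4(17) + 0.75(57) = 131.6 + 23.8 + 42.8 = 198.2
[2] 0.85(94) - 1.6(57) = 79.9 - 91.2 = -11.3
[3] 0.9(94) - 1.6(57) = 84.6 - 91.2 = -6.6
[4] 1.0(94) - 1.4(57) + 0.3(17) = 94.0 - 79.8 + 5.1 = 19.3
Combination 2 gives the minimum: -11.3 psf.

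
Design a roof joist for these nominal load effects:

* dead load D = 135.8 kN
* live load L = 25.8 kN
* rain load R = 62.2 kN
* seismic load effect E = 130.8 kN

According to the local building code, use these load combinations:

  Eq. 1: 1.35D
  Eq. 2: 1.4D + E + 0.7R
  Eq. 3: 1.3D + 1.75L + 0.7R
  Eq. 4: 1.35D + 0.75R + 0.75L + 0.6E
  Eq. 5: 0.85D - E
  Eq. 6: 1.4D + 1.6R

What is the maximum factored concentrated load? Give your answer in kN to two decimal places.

Eq. 1: 1.35(135.8) = 183.33
Eq. 2: 1.4(135.8) + 1.0(130.8) + 0.7(62.2) = 190.12 + 130.80 + 43.54 = 364.46
Eq. 3: 1.3(135.8) + 1.75(25.8) + 0.7(62.2) = 176.54 + 45.15 + 43.54 = 265.23
Eq. 4: 1.35(135.8) + 0.75(62.2) + 0.75(25.8) + 0.6(130.8) = 183.33 + 46.65 + 19.35 + 78.48 = 327.81
Eq. 5: 0.85(135.8) - 1.0(130.8) = 115.43 - 130.80 = -15.37
Eq. 6: 1.4(135.8) + 1.6(62.2) = 190.12 + 99.52 = 289.64
The controlling combination is 2, giving 364.46 kN.

364.46 kN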